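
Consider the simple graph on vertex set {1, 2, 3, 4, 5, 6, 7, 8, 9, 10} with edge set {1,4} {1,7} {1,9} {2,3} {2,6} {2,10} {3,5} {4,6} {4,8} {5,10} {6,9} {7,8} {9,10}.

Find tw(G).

A width-2 tree decomposition is:
Bags: B1 = {3, 5, 10}  B2 = {2, 3, 10}  B3 = {2, 9, 10}  B4 = {2, 6, 9}  B5 = {1, 6, 9}  B6 = {1, 4, 6}  B7 = {1, 4, 7}  B8 = {4, 7, 8}
Tree: B1–B2, B2–B3, B3–B4, B4–B5, B5–B6, B6–B7, B7–B8
Every bag has size at most 3, so the width is 3 − 1 = 2 and tw(G) ≤ 2. Since 5–3–2–10–5 is a cycle in G, G is not acyclic. Forests are exactly the graphs of treewidth ≤ 1, so tw(G) ≥ 2. Therefore the treewidth is 2.

2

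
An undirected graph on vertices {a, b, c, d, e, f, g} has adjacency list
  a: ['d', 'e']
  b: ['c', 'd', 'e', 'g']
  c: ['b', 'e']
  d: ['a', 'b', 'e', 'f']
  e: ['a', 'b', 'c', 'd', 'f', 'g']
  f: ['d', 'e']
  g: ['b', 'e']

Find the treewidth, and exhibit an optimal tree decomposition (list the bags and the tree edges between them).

Treewidth 2.
One optimal decomposition is:
Bags: B1 = {b, d, e}  B2 = {d, e, f}  B3 = {b, c, e}  B4 = {b, e, g}  B5 = {a, d, e}
Tree: B1–B2, B1–B3, B3–B4, B1–B5

Every bag has size at most 3, so the width is 3 − 1 = 2 and tw(G) ≤ 2. On the other hand G contains the 3-clique {a, d, e}. A clique must lie in a single bag of any decomposition, so no decomposition can have width below 2. Combining the bounds, tw(G) = 2.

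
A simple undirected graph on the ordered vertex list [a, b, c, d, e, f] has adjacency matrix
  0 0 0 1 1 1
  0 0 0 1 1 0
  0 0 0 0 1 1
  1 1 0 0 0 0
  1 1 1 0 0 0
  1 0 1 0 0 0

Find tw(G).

2

A width-2 tree decomposition is:
Bags: B1 = {b, d, e}  B2 = {a, d, e}  B3 = {a, c, e}  B4 = {a, c, f}
Tree: B1–B2, B2–B3, B3–B4
Each bag holds 3 vertices, so the decomposition has width 2, which upper-bounds the treewidth. Since b–d–a–e–b is a cycle in G, G is not acyclic. Forests are exactly the graphs of treewidth ≤ 1, so tw(G) ≥ 2. Therefore the treewidth is 2.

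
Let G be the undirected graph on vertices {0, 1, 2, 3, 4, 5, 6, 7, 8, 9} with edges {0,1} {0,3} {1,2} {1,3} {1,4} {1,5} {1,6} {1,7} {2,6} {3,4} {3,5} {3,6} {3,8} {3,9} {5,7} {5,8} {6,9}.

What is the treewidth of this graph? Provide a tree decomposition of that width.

Each bag holds 3 vertices, so the decomposition has width 2, which upper-bounds the treewidth. On the other hand G contains the 3-clique {3, 5, 8}. A clique must lie in a single bag of any decomposition, so no decomposition can have width below 2. Hence tw(G) = 2 exactly.

Treewidth 2.
One optimal decomposition is:
Bags: B1 = {3, 6, 9}  B2 = {1, 3, 6}  B3 = {1, 3, 5}  B4 = {1, 2, 6}  B5 = {1, 3, 4}  B6 = {0, 1, 3}  B7 = {1, 5, 7}  B8 = {3, 5, 8}
Tree: B1–B2, B2–B3, B2–B4, B3–B5, B2–B6, B3–B7, B3–B8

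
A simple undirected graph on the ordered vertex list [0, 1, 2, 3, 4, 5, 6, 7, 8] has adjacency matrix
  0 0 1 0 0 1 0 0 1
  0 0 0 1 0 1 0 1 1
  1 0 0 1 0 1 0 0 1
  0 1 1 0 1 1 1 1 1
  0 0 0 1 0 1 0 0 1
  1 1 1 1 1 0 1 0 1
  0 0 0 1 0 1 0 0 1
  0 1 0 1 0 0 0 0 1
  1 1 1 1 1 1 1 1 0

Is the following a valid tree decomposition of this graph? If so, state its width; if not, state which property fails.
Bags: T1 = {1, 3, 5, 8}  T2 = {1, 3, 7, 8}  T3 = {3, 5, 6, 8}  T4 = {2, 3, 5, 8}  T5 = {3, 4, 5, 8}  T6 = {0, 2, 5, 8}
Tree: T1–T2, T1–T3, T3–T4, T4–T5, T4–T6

Yes; width 3.

Checking the three conditions: (i) the bags cover all of {0, 1, 2, 3, 4, 5, 6, 7, 8}; (ii) for each edge, some bag contains both endpoints; (iii) the bags containing any fixed vertex form a subtree. All hold, so the decomposition is valid with width 4 − 1 = 3.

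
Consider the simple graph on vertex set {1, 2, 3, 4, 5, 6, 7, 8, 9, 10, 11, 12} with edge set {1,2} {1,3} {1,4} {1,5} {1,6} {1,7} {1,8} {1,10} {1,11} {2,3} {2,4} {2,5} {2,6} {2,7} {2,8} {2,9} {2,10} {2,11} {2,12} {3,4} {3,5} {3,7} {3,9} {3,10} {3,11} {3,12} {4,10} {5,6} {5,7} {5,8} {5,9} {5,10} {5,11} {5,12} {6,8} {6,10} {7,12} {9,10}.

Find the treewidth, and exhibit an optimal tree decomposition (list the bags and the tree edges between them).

Treewidth 4.
Bags: B1 = {1, 2, 3, 5, 11}  B2 = {1, 2, 3, 5, 10}  B3 = {1, 2, 5, 6, 10}  B4 = {1, 2, 3, 4, 10}  B5 = {1, 2, 5, 6, 8}  B6 = {1, 2, 3, 5, 7}  B7 = {2, 3, 5, 9, 10}  B8 = {2, 3, 5, 7, 12}
Tree: B1–B2, B2–B3, B2–B4, B3–B5, B2–B6, B2–B7, B6–B8

Each bag holds 5 vertices, so the decomposition has width 4, which upper-bounds the treewidth. For the lower bound, the 5 vertices {1, 2, 3, 4, 10} are pairwise adjacent, and any tree decomposition puts a clique entirely inside one bag — forcing width ≥ 4. Therefore the treewidth is 4.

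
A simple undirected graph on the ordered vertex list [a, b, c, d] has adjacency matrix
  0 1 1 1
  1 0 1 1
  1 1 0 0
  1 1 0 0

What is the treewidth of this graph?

2

A width-2 tree decomposition is:
Bags: B1 = {a, b, c}  B2 = {a, b, d}
Tree: B1–B2
Every bag has size at most 3, so the width is 3 − 1 = 2 and tw(G) ≤ 2. On the other hand G contains the 3-clique {a, b, d}. A clique must lie in a single bag of any decomposition, so no decomposition can have width below 2. Therefore the treewidth is 2.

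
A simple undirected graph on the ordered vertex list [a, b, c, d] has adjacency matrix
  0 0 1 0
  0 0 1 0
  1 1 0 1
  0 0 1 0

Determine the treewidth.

1

A width-1 tree decomposition is:
Bags: B1 = {b, c}  B2 = {a, c}  B3 = {c, d}
Tree: B1–B2, B1–B3
The largest bag has 2 vertices, giving width 1; this decomposition certifies tw(G) ≤ 1. G has an edge, so its treewidth is at least 1. Therefore the treewidth is 1.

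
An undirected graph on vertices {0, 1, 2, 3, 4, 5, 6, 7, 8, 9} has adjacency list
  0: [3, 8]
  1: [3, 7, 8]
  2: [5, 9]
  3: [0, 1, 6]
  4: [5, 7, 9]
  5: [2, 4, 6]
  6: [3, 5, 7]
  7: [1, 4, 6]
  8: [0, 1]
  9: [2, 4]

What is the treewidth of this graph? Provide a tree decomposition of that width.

Treewidth 2.
One such decomposition:
Bags: B1 = {2, 4, 9}  B2 = {2, 4, 5}  B3 = {4, 5, 7}  B4 = {5, 6, 7}  B5 = {1, 6, 7}  B6 = {1, 3, 6}  B7 = {1, 3, 8}  B8 = {0, 3, 8}
Tree: B1–B2, B2–B3, B3–B4, B4–B5, B5–B6, B6–B7, B7–B8

Every bag has size at most 3, so the width is 3 − 1 = 2 and tw(G) ≤ 2. Since 9–2–5–4–9 is a cycle in G, G is not acyclic. Forests are exactly the graphs of treewidth ≤ 1, so tw(G) ≥ 2. Combining the bounds, tw(G) = 2.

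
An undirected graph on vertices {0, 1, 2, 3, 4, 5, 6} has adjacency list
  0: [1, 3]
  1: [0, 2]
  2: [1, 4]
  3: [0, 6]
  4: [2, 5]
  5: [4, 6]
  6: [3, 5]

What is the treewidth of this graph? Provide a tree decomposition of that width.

Treewidth 2.
Bags: B1 = {3, 5, 6}  B2 = {0, 3, 5}  B3 = {0, 1, 5}  B4 = {1, 2, 5}  B5 = {2, 4, 5}
Tree: B1–B2, B2–B3, B3–B4, B4–B5

Every bag has size at most 3, so the width is 3 − 1 = 2 and tw(G) ≤ 2. Since 5–6–3–0–1–2–4–5 is a cycle in G, G is not acyclic. Forests are exactly the graphs of treewidth ≤ 1, so tw(G) ≥ 2. Combining the bounds, tw(G) = 2.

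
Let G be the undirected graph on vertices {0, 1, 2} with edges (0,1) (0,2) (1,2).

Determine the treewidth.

A width-2 tree decomposition is:
Bags: B1 = {0, 1, 2}
Tree: (single bag)
A single bag containing all 3 vertices is trivially a valid decomposition of width 2. Conversely, {0, 1, 2} is a clique of size 3, and the vertices of any clique must share a bag in every tree decomposition; so some bag has ≥ 3 vertices and tw(G) ≥ 2. Combining the bounds, tw(G) = 2.

2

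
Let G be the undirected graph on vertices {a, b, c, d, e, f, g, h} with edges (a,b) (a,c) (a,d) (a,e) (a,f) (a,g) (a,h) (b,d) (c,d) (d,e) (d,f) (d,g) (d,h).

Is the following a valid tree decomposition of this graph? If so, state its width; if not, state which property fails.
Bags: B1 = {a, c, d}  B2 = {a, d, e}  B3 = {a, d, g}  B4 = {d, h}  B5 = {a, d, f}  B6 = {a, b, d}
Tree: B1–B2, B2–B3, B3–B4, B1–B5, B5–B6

No — edge (a,h) lies in no bag.

A tree decomposition must satisfy three properties: every vertex lies in some bag; for every edge, both endpoints lie together in some bag; and for every vertex, the bags containing it form a connected subtree. Here edge (a,h) lies in no bag, so the decomposition is invalid.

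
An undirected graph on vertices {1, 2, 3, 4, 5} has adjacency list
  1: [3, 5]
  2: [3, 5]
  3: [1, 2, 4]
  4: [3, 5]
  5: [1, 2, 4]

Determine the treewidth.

A width-2 tree decomposition is:
Bags: B1 = {3, 4, 5}  B2 = {2, 3, 5}  B3 = {1, 3, 5}
Tree: B1–B2, B2–B3
The largest bag has 3 vertices, giving width 2; this decomposition certifies tw(G) ≤ 2. The edges 5–4–3–2–5 form a cycle, so G is not a tree and its treewidth is at least 2. The upper and lower bounds meet at 2, so that is the treewidth.

2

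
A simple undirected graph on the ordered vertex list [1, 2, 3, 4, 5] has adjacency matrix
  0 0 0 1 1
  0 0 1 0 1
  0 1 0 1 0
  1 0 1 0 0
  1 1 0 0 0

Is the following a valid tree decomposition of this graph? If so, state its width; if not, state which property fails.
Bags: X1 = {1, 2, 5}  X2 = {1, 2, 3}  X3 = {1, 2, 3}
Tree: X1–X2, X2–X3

No — vertex 4 appears in no bag.

A tree decomposition must satisfy three properties: every vertex lies in some bag; for every edge, both endpoints lie together in some bag; and for every vertex, the bags containing it form a connected subtree. Here vertex 4 appears in no bag, so the decomposition is invalid.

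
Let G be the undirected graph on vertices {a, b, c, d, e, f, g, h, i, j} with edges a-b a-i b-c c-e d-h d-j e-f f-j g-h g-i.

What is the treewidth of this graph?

2

A width-2 tree decomposition is:
Bags: B1 = {a, b, i}  B2 = {b, c, i}  B3 = {c, e, i}  B4 = {e, f, i}  B5 = {f, i, j}  B6 = {d, i, j}  B7 = {d, h, i}  B8 = {g, h, i}
Tree: B1–B2, B2–B3, B3–B4, B4–B5, B5–B6, B6–B7, B7–B8
Each bag holds 3 vertices, so the decomposition has width 2, which upper-bounds the treewidth. For the lower bound, G contains the cycle i–a–b–c–e–f–j–d–h–g–i, so G is not a forest; only forests have treewidth ≤ 1, hence tw(G) ≥ 2. The upper and lower bounds meet at 2, so that is the treewidth.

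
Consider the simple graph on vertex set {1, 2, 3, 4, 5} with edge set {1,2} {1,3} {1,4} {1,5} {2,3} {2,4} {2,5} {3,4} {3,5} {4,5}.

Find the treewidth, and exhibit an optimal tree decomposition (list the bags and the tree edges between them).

Treewidth 4.
Bags: B1 = {1, 2, 3, 4, 5}
Tree: (single bag)

With just one bag of size 5, the width is 5 − 1 = 4, so tw(G) ≤ 4. Conversely, {1, 2, 3, 4, 5} is a clique of size 5, and the vertices of any clique must share a bag in every tree decomposition; so some bag has ≥ 5 vertices and tw(G) ≥ 4. The upper and lower bounds meet at 4, so that is the treewidth.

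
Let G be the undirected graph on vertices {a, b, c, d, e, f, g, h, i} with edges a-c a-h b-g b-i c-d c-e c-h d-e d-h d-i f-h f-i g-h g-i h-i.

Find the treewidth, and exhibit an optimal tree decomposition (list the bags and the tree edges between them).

Treewidth 2.
One such decomposition:
Bags: B1 = {f, h, i}  B2 = {d, h, i}  B3 = {c, d, h}  B4 = {g, h, i}  B5 = {a, c, h}  B6 = {c, d, e}  B7 = {b, g, i}
Tree: B1–B2, B2–B3, B2–B4, B3–B5, B3–B6, B4–B7

The largest bag has 3 vertices, giving width 2; this decomposition certifies tw(G) ≤ 2. Conversely, {c, d, e} is a clique of size 3, and the vertices of any clique must share a bag in every tree decomposition; so some bag has ≥ 3 vertices and tw(G) ≥ 2. The upper and lower bounds meet at 2, so that is the treewidth.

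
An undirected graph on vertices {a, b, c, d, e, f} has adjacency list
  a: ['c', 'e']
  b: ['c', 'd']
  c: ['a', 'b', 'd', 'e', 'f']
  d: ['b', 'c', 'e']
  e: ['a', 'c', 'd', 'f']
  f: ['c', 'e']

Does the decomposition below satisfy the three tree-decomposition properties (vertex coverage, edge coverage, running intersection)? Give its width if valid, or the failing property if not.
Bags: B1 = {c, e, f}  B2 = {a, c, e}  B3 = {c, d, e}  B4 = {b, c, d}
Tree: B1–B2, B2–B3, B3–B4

Yes; width 2.

Checking the three conditions: (i) the bags cover all of {a, b, c, d, e, f}; (ii) for each edge, some bag contains both endpoints; (iii) the bags containing any fixed vertex form a subtree. All hold, so the decomposition is valid with width 3 − 1 = 2.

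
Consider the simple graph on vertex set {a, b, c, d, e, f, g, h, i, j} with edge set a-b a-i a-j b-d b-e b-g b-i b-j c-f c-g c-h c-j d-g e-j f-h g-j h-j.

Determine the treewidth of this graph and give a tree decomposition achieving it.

Treewidth 2.
Bags: B1 = {a, b, j}  B2 = {b, g, j}  B3 = {c, g, j}  B4 = {b, d, g}  B5 = {b, e, j}  B6 = {c, h, j}  B7 = {c, f, h}  B8 = {a, b, i}
Tree: B1–B2, B2–B3, B2–B4, B1–B5, B3–B6, B6–B7, B1–B8

Each bag holds 3 vertices, so the decomposition has width 2, which upper-bounds the treewidth. For the lower bound, the 3 vertices {c, h, j} are pairwise adjacent, and any tree decomposition puts a clique entirely inside one bag — forcing width ≥ 2. The upper and lower bounds meet at 2, so that is the treewidth.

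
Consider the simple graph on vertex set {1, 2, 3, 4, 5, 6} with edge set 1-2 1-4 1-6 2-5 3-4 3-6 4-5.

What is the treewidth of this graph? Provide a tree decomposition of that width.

Every bag has size at most 3, so the width is 3 − 1 = 2 and tw(G) ≤ 2. The edges 2–5–4–1–2 form a cycle, so G is not a tree and its treewidth is at least 2. Combining the bounds, tw(G) = 2.

Treewidth 2.
One such decomposition:
Bags: B1 = {1, 2, 5}  B2 = {1, 4, 5}  B3 = {1, 4, 6}  B4 = {3, 4, 6}
Tree: B1–B2, B2–B3, B3–B4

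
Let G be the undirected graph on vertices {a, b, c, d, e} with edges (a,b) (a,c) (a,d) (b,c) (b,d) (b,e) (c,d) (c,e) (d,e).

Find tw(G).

A width-3 tree decomposition is:
Bags: B1 = {b, c, d, e}  B2 = {a, b, c, d}
Tree: B1–B2
The largest bag has 4 vertices, giving width 3; this decomposition certifies tw(G) ≤ 3. On the other hand G contains the 4-clique {b, c, d, e}. A clique must lie in a single bag of any decomposition, so no decomposition can have width below 3. Hence tw(G) = 3 exactly.

3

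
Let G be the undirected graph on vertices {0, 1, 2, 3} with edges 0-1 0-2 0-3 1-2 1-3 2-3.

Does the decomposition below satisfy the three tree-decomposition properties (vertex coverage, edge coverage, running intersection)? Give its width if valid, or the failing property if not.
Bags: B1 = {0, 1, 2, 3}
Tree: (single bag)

Vertex coverage: the bags together contain {0, 1, 2, 3}, the full vertex set. Edge coverage: each edge of G has both endpoints in at least one bag. Running intersection: for every vertex, the bags containing it form a connected subtree. All three properties hold, so this is a valid tree decomposition of width max|bag| − 1 = 3, and hence tw(G) ≤ 3.

Yes; width 3.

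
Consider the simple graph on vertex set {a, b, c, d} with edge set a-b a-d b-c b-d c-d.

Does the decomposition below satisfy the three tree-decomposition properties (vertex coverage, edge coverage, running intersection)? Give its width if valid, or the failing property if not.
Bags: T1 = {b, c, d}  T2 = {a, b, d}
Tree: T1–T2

Checking the three conditions: (i) the bags cover all of {a, b, c, d}; (ii) for each edge, some bag contains both endpoints; (iii) the bags containing any fixed vertex form a subtree. All hold, so the decomposition is valid with width 3 − 1 = 2.

Yes; width 2.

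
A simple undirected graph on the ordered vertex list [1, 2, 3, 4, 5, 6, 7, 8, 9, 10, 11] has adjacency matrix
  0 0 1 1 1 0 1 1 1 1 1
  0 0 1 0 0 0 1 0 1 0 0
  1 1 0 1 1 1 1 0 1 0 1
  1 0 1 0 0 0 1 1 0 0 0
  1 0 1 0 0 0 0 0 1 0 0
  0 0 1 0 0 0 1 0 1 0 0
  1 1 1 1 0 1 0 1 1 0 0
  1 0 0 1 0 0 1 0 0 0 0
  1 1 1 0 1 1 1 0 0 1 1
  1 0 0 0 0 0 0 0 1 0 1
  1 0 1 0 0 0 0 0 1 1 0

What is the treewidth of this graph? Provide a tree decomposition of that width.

Treewidth 3.
One such decomposition:
Bags: B1 = {1, 9, 10, 11}  B2 = {1, 3, 9, 11}  B3 = {1, 3, 5, 9}  B4 = {1, 3, 7, 9}  B5 = {1, 3, 4, 7}  B6 = {2, 3, 7, 9}  B7 = {1, 4, 7, 8}  B8 = {3, 6, 7, 9}
Tree: B1–B2, B2–B3, B2–B4, B4–B5, B4–B6, B5–B7, B6–B8

Every bag has size at most 4, so the width is 4 − 1 = 3 and tw(G) ≤ 3. For the lower bound, the 4 vertices {1, 4, 7, 8} are pairwise adjacent, and any tree decomposition puts a clique entirely inside one bag — forcing width ≥ 3. Combining the bounds, tw(G) = 3.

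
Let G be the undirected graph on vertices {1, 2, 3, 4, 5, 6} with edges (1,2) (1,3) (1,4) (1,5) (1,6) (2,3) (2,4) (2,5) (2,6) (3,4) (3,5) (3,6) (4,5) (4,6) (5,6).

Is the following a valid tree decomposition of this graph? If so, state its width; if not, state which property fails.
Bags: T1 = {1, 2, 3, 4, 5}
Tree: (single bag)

No — vertex 6 appears in no bag.

A tree decomposition must satisfy three properties: every vertex lies in some bag; for every edge, both endpoints lie together in some bag; and for every vertex, the bags containing it form a connected subtree. Here vertex 6 appears in no bag, so the decomposition is invalid.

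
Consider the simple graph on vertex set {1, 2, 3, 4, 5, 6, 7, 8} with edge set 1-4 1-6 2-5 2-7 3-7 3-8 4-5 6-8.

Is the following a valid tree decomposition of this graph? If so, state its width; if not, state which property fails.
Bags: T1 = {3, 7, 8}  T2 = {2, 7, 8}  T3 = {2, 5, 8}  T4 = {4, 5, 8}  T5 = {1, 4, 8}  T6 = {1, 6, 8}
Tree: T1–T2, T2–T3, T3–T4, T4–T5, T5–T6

Checking the three conditions: (i) the bags cover all of {1, 2, 3, 4, 5, 6, 7, 8}; (ii) for each edge, some bag contains both endpoints; (iii) the bags containing any fixed vertex form a subtree. All hold, so the decomposition is valid with width 3 − 1 = 2.

Yes; width 2.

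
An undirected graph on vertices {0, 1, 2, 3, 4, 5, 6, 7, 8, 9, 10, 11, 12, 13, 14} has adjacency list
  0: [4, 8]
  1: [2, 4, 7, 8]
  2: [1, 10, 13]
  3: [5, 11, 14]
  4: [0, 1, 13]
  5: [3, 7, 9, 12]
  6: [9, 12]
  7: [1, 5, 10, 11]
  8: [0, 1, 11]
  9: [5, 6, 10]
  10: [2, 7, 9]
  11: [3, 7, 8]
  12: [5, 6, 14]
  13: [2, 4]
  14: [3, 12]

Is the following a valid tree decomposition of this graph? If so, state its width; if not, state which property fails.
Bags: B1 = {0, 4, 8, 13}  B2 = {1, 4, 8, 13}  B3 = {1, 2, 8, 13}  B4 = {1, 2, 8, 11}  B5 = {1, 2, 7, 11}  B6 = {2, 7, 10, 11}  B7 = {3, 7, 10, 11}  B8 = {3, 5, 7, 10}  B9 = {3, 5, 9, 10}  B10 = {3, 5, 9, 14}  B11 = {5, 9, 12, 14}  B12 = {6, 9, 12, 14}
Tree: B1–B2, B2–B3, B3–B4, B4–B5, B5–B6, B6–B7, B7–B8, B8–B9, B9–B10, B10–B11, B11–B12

Yes; width 3.

Every vertex of G appears in some bag (union = {0, 1, 2, 3, 4, 5, 6, 7, 8, 9, 10, 11, 12, 13, 14}); every edge is covered by a bag; and for each vertex v the set of bags containing v is connected in the bag tree. The decomposition is therefore valid. The largest bag has 4 vertices, so the width is 3.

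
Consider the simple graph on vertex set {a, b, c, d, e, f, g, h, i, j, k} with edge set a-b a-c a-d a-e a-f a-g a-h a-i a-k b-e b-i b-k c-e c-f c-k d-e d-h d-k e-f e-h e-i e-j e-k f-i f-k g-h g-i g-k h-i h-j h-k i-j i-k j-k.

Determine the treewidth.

A width-4 tree decomposition is:
Bags: B1 = {a, e, f, i, k}  B2 = {a, e, h, i, k}  B3 = {a, c, e, f, k}  B4 = {a, d, e, h, k}  B5 = {e, h, i, j, k}  B6 = {a, g, h, i, k}  B7 = {a, b, e, i, k}
Tree: B1–B2, B1–B3, B2–B4, B2–B5, B2–B6, B1–B7
The largest bag has 5 vertices, giving width 4; this decomposition certifies tw(G) ≤ 4. Conversely, {e, h, i, j, k} is a clique of size 5, and the vertices of any clique must share a bag in every tree decomposition; so some bag has ≥ 5 vertices and tw(G) ≥ 4. Combining the bounds, tw(G) = 4.

4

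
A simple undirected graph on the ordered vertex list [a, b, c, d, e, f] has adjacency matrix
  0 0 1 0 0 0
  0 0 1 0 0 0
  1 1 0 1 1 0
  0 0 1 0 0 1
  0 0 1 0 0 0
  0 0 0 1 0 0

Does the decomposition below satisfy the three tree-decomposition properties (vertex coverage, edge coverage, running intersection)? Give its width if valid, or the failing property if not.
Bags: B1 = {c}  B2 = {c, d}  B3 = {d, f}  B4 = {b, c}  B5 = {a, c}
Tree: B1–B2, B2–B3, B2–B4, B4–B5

No — vertex e appears in no bag.

A tree decomposition must satisfy three properties: every vertex lies in some bag; for every edge, both endpoints lie together in some bag; and for every vertex, the bags containing it form a connected subtree. Here vertex e appears in no bag, so the decomposition is invalid.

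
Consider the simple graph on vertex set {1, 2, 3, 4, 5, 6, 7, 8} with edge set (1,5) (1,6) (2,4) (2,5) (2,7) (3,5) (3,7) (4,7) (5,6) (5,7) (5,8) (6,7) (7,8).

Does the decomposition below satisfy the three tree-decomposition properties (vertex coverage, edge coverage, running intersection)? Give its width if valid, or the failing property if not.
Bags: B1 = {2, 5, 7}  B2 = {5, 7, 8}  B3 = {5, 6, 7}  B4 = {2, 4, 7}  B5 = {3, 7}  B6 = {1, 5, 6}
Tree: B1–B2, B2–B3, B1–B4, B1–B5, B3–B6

No — edge (5,3) lies in no bag.

A tree decomposition must satisfy three properties: every vertex lies in some bag; for every edge, both endpoints lie together in some bag; and for every vertex, the bags containing it form a connected subtree. Here edge (5,3) lies in no bag, so the decomposition is invalid.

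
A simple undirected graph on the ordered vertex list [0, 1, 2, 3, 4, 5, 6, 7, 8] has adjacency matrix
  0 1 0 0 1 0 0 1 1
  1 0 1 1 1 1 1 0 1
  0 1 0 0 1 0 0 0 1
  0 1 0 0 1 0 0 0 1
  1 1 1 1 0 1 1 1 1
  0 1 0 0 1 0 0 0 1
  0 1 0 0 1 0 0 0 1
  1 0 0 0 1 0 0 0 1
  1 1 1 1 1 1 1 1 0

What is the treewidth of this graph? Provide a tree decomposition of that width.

Treewidth 3.
One optimal decomposition is:
Bags: B1 = {0, 1, 4, 8}  B2 = {1, 3, 4, 8}  B3 = {1, 4, 6, 8}  B4 = {0, 4, 7, 8}  B5 = {1, 2, 4, 8}  B6 = {1, 4, 5, 8}
Tree: B1–B2, B1–B3, B1–B4, B2–B5, B3–B6

Every bag has size at most 4, so the width is 4 − 1 = 3 and tw(G) ≤ 3. On the other hand G contains the 4-clique {0, 1, 4, 8}. A clique must lie in a single bag of any decomposition, so no decomposition can have width below 3. Combining the bounds, tw(G) = 3.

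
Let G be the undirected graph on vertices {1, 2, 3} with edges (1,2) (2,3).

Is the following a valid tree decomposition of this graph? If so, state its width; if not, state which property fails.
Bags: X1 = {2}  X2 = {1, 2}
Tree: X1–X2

A tree decomposition must satisfy three properties: every vertex lies in some bag; for every edge, both endpoints lie together in some bag; and for every vertex, the bags containing it form a connected subtree. Here vertex 3 appears in no bag, so the decomposition is invalid.

No — vertex 3 appears in no bag.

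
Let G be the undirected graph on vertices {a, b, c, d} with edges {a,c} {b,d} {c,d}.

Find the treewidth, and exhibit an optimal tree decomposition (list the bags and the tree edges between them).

Treewidth 1.
One such decomposition:
Bags: B1 = {a, c}  B2 = {c, d}  B3 = {b, d}
Tree: B1–B2, B2–B3

Each bag holds 2 vertices, so the decomposition has width 1, which upper-bounds the treewidth. Since G has at least one edge (e.g. a–c), it is not an edgeless graph, so tw(G) ≥ 1. Combining the bounds, tw(G) = 1.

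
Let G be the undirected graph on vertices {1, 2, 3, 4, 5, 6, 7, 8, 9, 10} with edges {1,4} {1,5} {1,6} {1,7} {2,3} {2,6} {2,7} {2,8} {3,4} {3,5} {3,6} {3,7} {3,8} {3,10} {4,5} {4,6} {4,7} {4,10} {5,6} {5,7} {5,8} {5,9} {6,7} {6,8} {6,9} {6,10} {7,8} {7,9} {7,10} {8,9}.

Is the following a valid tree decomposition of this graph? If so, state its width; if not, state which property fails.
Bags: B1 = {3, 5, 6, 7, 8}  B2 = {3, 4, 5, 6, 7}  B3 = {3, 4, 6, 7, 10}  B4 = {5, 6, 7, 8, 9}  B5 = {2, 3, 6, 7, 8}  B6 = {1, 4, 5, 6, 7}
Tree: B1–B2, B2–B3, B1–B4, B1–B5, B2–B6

Checking the three conditions: (i) the bags cover all of {1, 2, 3, 4, 5, 6, 7, 8, 9, 10}; (ii) for each edge, some bag contains both endpoints; (iii) the bags containing any fixed vertex form a subtree. All hold, so the decomposition is valid with width 5 − 1 = 4.

Yes; width 4.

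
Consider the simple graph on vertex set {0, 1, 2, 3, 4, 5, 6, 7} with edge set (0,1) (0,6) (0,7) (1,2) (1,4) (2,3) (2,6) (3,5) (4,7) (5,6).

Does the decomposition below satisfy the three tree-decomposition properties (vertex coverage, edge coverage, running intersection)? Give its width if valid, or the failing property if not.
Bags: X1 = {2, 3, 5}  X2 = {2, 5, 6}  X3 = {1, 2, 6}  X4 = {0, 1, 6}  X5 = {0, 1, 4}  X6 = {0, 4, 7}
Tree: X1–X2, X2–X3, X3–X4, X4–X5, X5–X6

Yes; width 2.

Vertex coverage: the bags together contain {0, 1, 2, 3, 4, 5, 6, 7}, the full vertex set. Edge coverage: each edge of G has both endpoints in at least one bag. Running intersection: for every vertex, the bags containing it form a connected subtree. All three properties hold, so this is a valid tree decomposition of width max|bag| − 1 = 2, and hence tw(G) ≤ 2.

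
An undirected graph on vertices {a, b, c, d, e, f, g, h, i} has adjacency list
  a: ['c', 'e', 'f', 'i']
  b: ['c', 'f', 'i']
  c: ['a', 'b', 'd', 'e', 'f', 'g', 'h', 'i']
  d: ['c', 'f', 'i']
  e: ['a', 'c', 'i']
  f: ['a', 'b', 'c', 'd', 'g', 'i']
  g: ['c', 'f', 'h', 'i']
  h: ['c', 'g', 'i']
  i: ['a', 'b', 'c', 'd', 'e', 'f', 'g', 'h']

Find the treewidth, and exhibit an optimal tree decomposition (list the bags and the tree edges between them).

Every bag has size at most 4, so the width is 4 − 1 = 3 and tw(G) ≤ 3. On the other hand G contains the 4-clique {a, c, e, i}. A clique must lie in a single bag of any decomposition, so no decomposition can have width below 3. The upper and lower bounds meet at 3, so that is the treewidth.

Treewidth 3.
One such decomposition:
Bags: B1 = {a, c, f, i}  B2 = {c, f, g, i}  B3 = {a, c, e, i}  B4 = {c, g, h, i}  B5 = {b, c, f, i}  B6 = {c, d, f, i}
Tree: B1–B2, B1–B3, B2–B4, B1–B5, B1–B6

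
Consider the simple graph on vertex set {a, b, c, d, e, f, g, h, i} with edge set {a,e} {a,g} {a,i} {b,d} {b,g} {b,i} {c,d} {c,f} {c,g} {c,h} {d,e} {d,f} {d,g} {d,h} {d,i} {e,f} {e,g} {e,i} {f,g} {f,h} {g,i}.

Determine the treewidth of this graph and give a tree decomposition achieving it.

Treewidth 3.
One optimal decomposition is:
Bags: B1 = {d, e, f, g}  B2 = {d, e, g, i}  B3 = {c, d, f, g}  B4 = {a, e, g, i}  B5 = {c, d, f, h}  B6 = {b, d, g, i}
Tree: B1–B2, B1–B3, B2–B4, B3–B5, B2–B6

Every bag has size at most 4, so the width is 4 − 1 = 3 and tw(G) ≤ 3. Conversely, {d, e, f, g} is a clique of size 4, and the vertices of any clique must share a bag in every tree decomposition; so some bag has ≥ 4 vertices and tw(G) ≥ 3. The upper and lower bounds meet at 3, so that is the treewidth.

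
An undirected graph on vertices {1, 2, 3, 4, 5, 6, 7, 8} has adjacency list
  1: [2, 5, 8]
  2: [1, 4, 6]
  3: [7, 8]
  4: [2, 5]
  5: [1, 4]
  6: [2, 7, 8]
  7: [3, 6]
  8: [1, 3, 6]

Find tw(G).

2

A width-2 tree decomposition is:
Bags: B1 = {3, 7, 8}  B2 = {6, 7, 8}  B3 = {1, 6, 8}  B4 = {1, 2, 6}  B5 = {1, 2, 5}  B6 = {2, 4, 5}
Tree: B1–B2, B2–B3, B3–B4, B4–B5, B5–B6
Each bag holds 3 vertices, so the decomposition has width 2, which upper-bounds the treewidth. The edges 3–7–6–8–3 form a cycle, so G is not a tree and its treewidth is at least 2. Hence tw(G) = 2 exactly.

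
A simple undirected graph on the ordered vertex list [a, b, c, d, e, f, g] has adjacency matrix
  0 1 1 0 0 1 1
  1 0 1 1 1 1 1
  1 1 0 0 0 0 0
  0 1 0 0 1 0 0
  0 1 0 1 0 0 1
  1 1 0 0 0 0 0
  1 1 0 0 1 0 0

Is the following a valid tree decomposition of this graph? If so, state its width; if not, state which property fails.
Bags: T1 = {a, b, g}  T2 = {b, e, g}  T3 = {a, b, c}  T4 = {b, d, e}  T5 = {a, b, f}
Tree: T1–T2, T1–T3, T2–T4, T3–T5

Yes; width 2.

Vertex coverage: the bags together contain {a, b, c, d, e, f, g}, the full vertex set. Edge coverage: each edge of G has both endpoints in at least one bag. Running intersection: for every vertex, the bags containing it form a connected subtree. All three properties hold, so this is a valid tree decomposition of width max|bag| − 1 = 2, and hence tw(G) ≤ 2.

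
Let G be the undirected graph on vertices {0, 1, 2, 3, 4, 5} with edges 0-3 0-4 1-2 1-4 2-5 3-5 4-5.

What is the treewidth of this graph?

2

A width-2 tree decomposition is:
Bags: B1 = {0, 3, 5}  B2 = {0, 4, 5}  B3 = {2, 4, 5}  B4 = {1, 2, 4}
Tree: B1–B2, B2–B3, B3–B4
The largest bag has 3 vertices, giving width 2; this decomposition certifies tw(G) ≤ 2. Since 3–0–4–5–3 is a cycle in G, G is not acyclic. Forests are exactly the graphs of treewidth ≤ 1, so tw(G) ≥ 2. Combining the bounds, tw(G) = 2.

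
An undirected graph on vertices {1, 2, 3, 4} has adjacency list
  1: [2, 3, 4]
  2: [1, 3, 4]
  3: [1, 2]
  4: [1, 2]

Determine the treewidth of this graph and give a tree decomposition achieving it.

The largest bag has 3 vertices, giving width 2; this decomposition certifies tw(G) ≤ 2. Conversely, {1, 2, 3} is a clique of size 3, and the vertices of any clique must share a bag in every tree decomposition; so some bag has ≥ 3 vertices and tw(G) ≥ 2. Therefore the treewidth is 2.

Treewidth 2.
One optimal decomposition is:
Bags: B1 = {1, 2, 4}  B2 = {1, 2, 3}
Tree: B1–B2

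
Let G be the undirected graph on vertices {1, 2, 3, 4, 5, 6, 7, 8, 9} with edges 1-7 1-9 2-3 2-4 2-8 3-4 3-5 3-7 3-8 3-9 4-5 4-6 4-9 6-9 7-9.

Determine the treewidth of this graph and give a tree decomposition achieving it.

Treewidth 2.
One optimal decomposition is:
Bags: B1 = {3, 4, 9}  B2 = {4, 6, 9}  B3 = {2, 3, 4}  B4 = {2, 3, 8}  B5 = {3, 7, 9}  B6 = {1, 7, 9}  B7 = {3, 4, 5}
Tree: B1–B2, B1–B3, B3–B4, B1–B5, B5–B6, B3–B7

Every bag has size at most 3, so the width is 3 − 1 = 2 and tw(G) ≤ 2. On the other hand G contains the 3-clique {1, 7, 9}. A clique must lie in a single bag of any decomposition, so no decomposition can have width below 2. Combining the bounds, tw(G) = 2.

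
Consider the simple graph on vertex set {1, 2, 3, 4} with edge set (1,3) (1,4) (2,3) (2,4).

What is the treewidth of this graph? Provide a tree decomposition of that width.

Treewidth 2.
One such decomposition:
Bags: B1 = {1, 2, 3}  B2 = {1, 2, 4}
Tree: B1–B2

Each bag holds 3 vertices, so the decomposition has width 2, which upper-bounds the treewidth. The edges 1–3–2–4–1 form a cycle, so G is not a tree and its treewidth is at least 2. The upper and lower bounds meet at 2, so that is the treewidth.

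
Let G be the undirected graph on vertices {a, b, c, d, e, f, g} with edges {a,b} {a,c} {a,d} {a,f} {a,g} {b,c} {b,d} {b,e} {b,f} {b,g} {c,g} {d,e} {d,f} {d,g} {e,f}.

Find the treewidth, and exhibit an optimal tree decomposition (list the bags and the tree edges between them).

Each bag holds 4 vertices, so the decomposition has width 3, which upper-bounds the treewidth. On the other hand G contains the 4-clique {a, b, d, g}. A clique must lie in a single bag of any decomposition, so no decomposition can have width below 3. Therefore the treewidth is 3.

Treewidth 3.
One such decomposition:
Bags: B1 = {a, b, c, g}  B2 = {a, b, d, g}  B3 = {a, b, d, f}  B4 = {b, d, e, f}
Tree: B1–B2, B2–B3, B3–B4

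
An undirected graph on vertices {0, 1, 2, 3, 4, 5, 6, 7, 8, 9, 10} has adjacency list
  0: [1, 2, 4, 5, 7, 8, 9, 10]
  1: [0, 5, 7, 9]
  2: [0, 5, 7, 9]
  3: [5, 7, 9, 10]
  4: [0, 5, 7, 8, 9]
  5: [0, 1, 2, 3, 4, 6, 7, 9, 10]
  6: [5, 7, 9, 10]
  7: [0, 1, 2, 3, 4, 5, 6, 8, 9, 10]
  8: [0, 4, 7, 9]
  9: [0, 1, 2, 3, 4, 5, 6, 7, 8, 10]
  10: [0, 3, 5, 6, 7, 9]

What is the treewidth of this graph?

A width-4 tree decomposition is:
Bags: B1 = {0, 4, 5, 7, 9}  B2 = {0, 4, 7, 8, 9}  B3 = {0, 5, 7, 9, 10}  B4 = {3, 5, 7, 9, 10}  B5 = {5, 6, 7, 9, 10}  B6 = {0, 1, 5, 7, 9}  B7 = {0, 2, 5, 7, 9}
Tree: B1–B2, B1–B3, B3–B4, B4–B5, B1–B6, B1–B7
The largest bag has 5 vertices, giving width 4; this decomposition certifies tw(G) ≤ 4. Conversely, {0, 4, 7, 8, 9} is a clique of size 5, and the vertices of any clique must share a bag in every tree decomposition; so some bag has ≥ 5 vertices and tw(G) ≥ 4. Hence tw(G) = 4 exactly.

4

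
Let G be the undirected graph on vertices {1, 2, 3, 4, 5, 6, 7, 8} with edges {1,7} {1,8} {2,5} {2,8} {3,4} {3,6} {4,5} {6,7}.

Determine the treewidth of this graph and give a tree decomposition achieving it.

The largest bag has 3 vertices, giving width 2; this decomposition certifies tw(G) ≤ 2. The edges 1–7–6–3–4–5–2–8–1 form a cycle, so G is not a tree and its treewidth is at least 2. The upper and lower bounds meet at 2, so that is the treewidth.

Treewidth 2.
One optimal decomposition is:
Bags: B1 = {1, 6, 7}  B2 = {1, 3, 6}  B3 = {1, 3, 4}  B4 = {1, 4, 5}  B5 = {1, 2, 5}  B6 = {1, 2, 8}
Tree: B1–B2, B2–B3, B3–B4, B4–B5, B5–B6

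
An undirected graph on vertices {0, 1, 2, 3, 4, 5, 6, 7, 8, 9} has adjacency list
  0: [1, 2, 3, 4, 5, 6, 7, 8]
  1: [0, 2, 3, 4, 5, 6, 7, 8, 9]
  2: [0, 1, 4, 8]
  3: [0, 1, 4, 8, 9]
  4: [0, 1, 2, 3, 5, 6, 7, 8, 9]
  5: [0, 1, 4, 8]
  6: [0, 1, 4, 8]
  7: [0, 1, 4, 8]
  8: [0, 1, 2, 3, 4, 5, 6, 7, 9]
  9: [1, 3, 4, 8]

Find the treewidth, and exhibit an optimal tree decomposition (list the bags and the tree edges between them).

Treewidth 4.
One optimal decomposition is:
Bags: B1 = {0, 1, 3, 4, 8}  B2 = {1, 3, 4, 8, 9}  B3 = {0, 1, 4, 5, 8}  B4 = {0, 1, 2, 4, 8}  B5 = {0, 1, 4, 7, 8}  B6 = {0, 1, 4, 6, 8}
Tree: B1–B2, B1–B3, B1–B4, B3–B5, B1–B6

The largest bag has 5 vertices, giving width 4; this decomposition certifies tw(G) ≤ 4. For the lower bound, the 5 vertices {0, 1, 2, 4, 8} are pairwise adjacent, and any tree decomposition puts a clique entirely inside one bag — forcing width ≥ 4. The upper and lower bounds meet at 4, so that is the treewidth.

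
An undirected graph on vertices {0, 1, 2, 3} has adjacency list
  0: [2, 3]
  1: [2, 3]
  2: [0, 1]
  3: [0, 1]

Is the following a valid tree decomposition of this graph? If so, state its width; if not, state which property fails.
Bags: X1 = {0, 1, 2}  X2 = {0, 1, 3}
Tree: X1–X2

Yes; width 2.

Checking the three conditions: (i) the bags cover all of {0, 1, 2, 3}; (ii) for each edge, some bag contains both endpoints; (iii) the bags containing any fixed vertex form a subtree. All hold, so the decomposition is valid with width 3 − 1 = 2.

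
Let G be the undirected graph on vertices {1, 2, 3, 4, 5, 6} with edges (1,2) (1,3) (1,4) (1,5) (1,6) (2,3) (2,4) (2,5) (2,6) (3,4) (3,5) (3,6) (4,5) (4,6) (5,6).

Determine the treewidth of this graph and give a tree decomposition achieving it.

Treewidth 5.
One such decomposition:
Bags: B1 = {1, 2, 3, 4, 5, 6}
Tree: (single bag)

With just one bag of size 6, the width is 6 − 1 = 5, so tw(G) ≤ 5. On the other hand G contains the 6-clique {1, 2, 3, 4, 5, 6}. A clique must lie in a single bag of any decomposition, so no decomposition can have width below 5. Therefore the treewidth is 5.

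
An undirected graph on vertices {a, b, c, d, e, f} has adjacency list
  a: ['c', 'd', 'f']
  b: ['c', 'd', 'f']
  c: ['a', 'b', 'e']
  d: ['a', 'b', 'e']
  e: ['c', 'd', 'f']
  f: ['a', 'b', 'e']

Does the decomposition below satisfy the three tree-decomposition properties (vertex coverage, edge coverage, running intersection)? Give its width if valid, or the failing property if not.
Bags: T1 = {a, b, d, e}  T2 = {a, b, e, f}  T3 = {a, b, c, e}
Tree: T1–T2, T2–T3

Yes; width 3.

Vertex coverage: the bags together contain {a, b, c, d, e, f}, the full vertex set. Edge coverage: each edge of G has both endpoints in at least one bag. Running intersection: for every vertex, the bags containing it form a connected subtree. All three properties hold, so this is a valid tree decomposition of width max|bag| − 1 = 3, and hence tw(G) ≤ 3.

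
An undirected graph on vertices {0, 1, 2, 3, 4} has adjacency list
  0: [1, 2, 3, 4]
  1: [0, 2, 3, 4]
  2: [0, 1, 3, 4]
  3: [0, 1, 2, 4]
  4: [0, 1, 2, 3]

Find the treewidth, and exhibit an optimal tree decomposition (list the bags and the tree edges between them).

A single bag containing all 5 vertices is trivially a valid decomposition of width 4. For the lower bound, the 5 vertices {0, 1, 2, 3, 4} are pairwise adjacent, and any tree decomposition puts a clique entirely inside one bag — forcing width ≥ 4. Therefore the treewidth is 4.

Treewidth 4.
Bags: B1 = {0, 1, 2, 3, 4}
Tree: (single bag)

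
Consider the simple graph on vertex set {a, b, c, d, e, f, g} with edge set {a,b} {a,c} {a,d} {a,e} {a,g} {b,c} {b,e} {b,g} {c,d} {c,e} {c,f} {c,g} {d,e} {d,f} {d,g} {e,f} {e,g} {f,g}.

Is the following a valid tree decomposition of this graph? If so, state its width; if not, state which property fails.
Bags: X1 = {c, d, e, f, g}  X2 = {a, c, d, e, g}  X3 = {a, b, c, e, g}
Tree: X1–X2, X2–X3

Yes; width 4.

Vertex coverage: the bags together contain {a, b, c, d, e, f, g}, the full vertex set. Edge coverage: each edge of G has both endpoints in at least one bag. Running intersection: for every vertex, the bags containing it form a connected subtree. All three properties hold, so this is a valid tree decomposition of width max|bag| − 1 = 4, and hence tw(G) ≤ 4.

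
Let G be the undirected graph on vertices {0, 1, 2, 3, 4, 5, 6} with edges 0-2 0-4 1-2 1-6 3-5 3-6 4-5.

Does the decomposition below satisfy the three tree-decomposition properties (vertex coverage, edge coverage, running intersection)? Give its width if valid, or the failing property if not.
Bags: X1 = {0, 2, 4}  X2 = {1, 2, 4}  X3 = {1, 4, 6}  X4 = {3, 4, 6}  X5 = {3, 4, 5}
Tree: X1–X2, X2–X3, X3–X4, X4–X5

Vertex coverage: the bags together contain {0, 1, 2, 3, 4, 5, 6}, the full vertex set. Edge coverage: each edge of G has both endpoints in at least one bag. Running intersection: for every vertex, the bags containing it form a connected subtree. All three properties hold, so this is a valid tree decomposition of width max|bag| − 1 = 2, and hence tw(G) ≤ 2.

Yes; width 2.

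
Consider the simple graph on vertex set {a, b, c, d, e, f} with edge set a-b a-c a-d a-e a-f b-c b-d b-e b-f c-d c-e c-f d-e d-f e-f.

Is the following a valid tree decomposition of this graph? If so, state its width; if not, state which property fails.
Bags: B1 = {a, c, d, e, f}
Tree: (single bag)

No — vertex b appears in no bag.

A tree decomposition must satisfy three properties: every vertex lies in some bag; for every edge, both endpoints lie together in some bag; and for every vertex, the bags containing it form a connected subtree. Here vertex b appears in no bag, so the decomposition is invalid.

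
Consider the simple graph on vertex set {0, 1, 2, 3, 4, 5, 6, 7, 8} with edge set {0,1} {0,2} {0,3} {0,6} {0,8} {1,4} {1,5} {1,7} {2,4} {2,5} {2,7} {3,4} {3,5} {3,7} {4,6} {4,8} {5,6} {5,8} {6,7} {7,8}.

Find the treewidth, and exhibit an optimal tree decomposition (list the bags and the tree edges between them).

Treewidth 4.
One such decomposition:
Bags: B1 = {0, 1, 4, 5, 7}  B2 = {0, 4, 5, 6, 7}  B3 = {0, 4, 5, 7, 8}  B4 = {0, 2, 4, 5, 7}  B5 = {0, 3, 4, 5, 7}
Tree: B1–B2, B2–B3, B3–B4, B4–B5

Each bag holds 5 vertices, so the decomposition has width 4, which upper-bounds the treewidth. For the lower bound: the 5 vertex sets {1,5}, {4,6}, {7,8}, {0}, {2} are disjoint, each induces a connected subgraph, and every pair is joined by at least one edge of G. Contracting each set to a single vertex therefore yields K_{5} as a minor, and since treewidth is minor-monotone, tw(G) ≥ tw(K_{5}) = 4. Hence tw(G) = 4 exactly.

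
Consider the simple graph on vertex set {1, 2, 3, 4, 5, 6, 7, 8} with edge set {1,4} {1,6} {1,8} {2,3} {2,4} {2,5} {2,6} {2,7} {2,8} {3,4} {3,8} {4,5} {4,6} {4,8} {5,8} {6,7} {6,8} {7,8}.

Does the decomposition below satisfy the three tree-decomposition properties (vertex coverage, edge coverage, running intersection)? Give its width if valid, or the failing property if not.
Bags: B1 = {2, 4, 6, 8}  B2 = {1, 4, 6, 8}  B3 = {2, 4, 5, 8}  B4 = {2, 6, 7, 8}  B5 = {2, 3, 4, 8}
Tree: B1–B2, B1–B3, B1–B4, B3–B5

Vertex coverage: the bags together contain {1, 2, 3, 4, 5, 6, 7, 8}, the full vertex set. Edge coverage: each edge of G has both endpoints in at least one bag. Running intersection: for every vertex, the bags containing it form a connected subtree. All three properties hold, so this is a valid tree decomposition of width max|bag| − 1 = 3, and hence tw(G) ≤ 3.

Yes; width 3.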